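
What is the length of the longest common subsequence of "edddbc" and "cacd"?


LCS of "edddbc" and "cacd"
DP table:
           c    a    c    d
      0    0    0    0    0
  e   0    0    0    0    0
  d   0    0    0    0    1
  d   0    0    0    0    1
  d   0    0    0    0    1
  b   0    0    0    0    1
  c   0    1    1    1    1
LCS length = dp[6][4] = 1

1


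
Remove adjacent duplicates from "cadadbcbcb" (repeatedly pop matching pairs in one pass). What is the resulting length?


Input: cadadbcbcb
Stack-based adjacent duplicate removal:
  Read 'c': push. Stack: c
  Read 'a': push. Stack: ca
  Read 'd': push. Stack: cad
  Read 'a': push. Stack: cada
  Read 'd': push. Stack: cadad
  Read 'b': push. Stack: cadadb
  Read 'c': push. Stack: cadadbc
  Read 'b': push. Stack: cadadbcb
  Read 'c': push. Stack: cadadbcbc
  Read 'b': push. Stack: cadadbcbcb
Final stack: "cadadbcbcb" (length 10)

10


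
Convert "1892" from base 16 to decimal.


Input: "1892" in base 16
Positional expansion:
  Digit '1' (value 1) x 16^3 = 4096
  Digit '8' (value 8) x 16^2 = 2048
  Digit '9' (value 9) x 16^1 = 144
  Digit '2' (value 2) x 16^0 = 2
Sum = 6290

6290


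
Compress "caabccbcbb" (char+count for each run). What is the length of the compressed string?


Input: caabccbcbb
Runs:
  'c' x 1 => "c1"
  'a' x 2 => "a2"
  'b' x 1 => "b1"
  'c' x 2 => "c2"
  'b' x 1 => "b1"
  'c' x 1 => "c1"
  'b' x 2 => "b2"
Compressed: "c1a2b1c2b1c1b2"
Compressed length: 14

14


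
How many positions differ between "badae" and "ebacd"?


Comparing "badae" and "ebacd" position by position:
  Position 0: 'b' vs 'e' => DIFFER
  Position 1: 'a' vs 'b' => DIFFER
  Position 2: 'd' vs 'a' => DIFFER
  Position 3: 'a' vs 'c' => DIFFER
  Position 4: 'e' vs 'd' => DIFFER
Positions that differ: 5

5


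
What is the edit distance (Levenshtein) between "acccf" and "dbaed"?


Computing edit distance: "acccf" -> "dbaed"
DP table:
           d    b    a    e    d
      0    1    2    3    4    5
  a   1    1    2    2    3    4
  c   2    2    2    3    3    4
  c   3    3    3    3    4    4
  c   4    4    4    4    4    5
  f   5    5    5    5    5    5
Edit distance = dp[5][5] = 5

5


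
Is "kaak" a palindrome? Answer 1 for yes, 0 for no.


Input: kaak
Reversed: kaak
  Compare pos 0 ('k') with pos 3 ('k'): match
  Compare pos 1 ('a') with pos 2 ('a'): match
Result: palindrome

1


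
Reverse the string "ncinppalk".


Input: ncinppalk
Reading characters right to left:
  Position 8: 'k'
  Position 7: 'l'
  Position 6: 'a'
  Position 5: 'p'
  Position 4: 'p'
  Position 3: 'n'
  Position 2: 'i'
  Position 1: 'c'
  Position 0: 'n'
Reversed: klappnicn

klappnicn


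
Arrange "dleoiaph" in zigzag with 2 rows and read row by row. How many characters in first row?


Zigzag "dleoiaph" into 2 rows:
Placing characters:
  'd' => row 0
  'l' => row 1
  'e' => row 0
  'o' => row 1
  'i' => row 0
  'a' => row 1
  'p' => row 0
  'h' => row 1
Rows:
  Row 0: "deip"
  Row 1: "loah"
First row length: 4

4


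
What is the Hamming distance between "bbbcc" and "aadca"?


Comparing "bbbcc" and "aadca" position by position:
  Position 0: 'b' vs 'a' => differ
  Position 1: 'b' vs 'a' => differ
  Position 2: 'b' vs 'd' => differ
  Position 3: 'c' vs 'c' => same
  Position 4: 'c' vs 'a' => differ
Total differences (Hamming distance): 4

4


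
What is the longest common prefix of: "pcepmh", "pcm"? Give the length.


Words: pcepmh, pcm
  Position 0: all 'p' => match
  Position 1: all 'c' => match
  Position 2: ('e', 'm') => mismatch, stop
LCP = "pc" (length 2)

2


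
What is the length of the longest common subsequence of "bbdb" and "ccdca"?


LCS of "bbdb" and "ccdca"
DP table:
           c    c    d    c    a
      0    0    0    0    0    0
  b   0    0    0    0    0    0
  b   0    0    0    0    0    0
  d   0    0    0    1    1    1
  b   0    0    0    1    1    1
LCS length = dp[4][5] = 1

1


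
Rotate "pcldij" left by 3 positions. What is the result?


Input: "pcldij", rotate left by 3
First 3 characters: "pcl"
Remaining characters: "dij"
Concatenate remaining + first: "dij" + "pcl" = "dijpcl"

dijpcl


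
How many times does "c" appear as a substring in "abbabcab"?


Searching for "c" in "abbabcab"
Scanning each position:
  Position 0: "a" => no
  Position 1: "b" => no
  Position 2: "b" => no
  Position 3: "a" => no
  Position 4: "b" => no
  Position 5: "c" => MATCH
  Position 6: "a" => no
  Position 7: "b" => no
Total occurrences: 1

1


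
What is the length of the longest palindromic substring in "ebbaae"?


Input: "ebbaae"
Checking substrings for palindromes:
  [1:3] "bb" (len 2) => palindrome
  [3:5] "aa" (len 2) => palindrome
Longest palindromic substring: "bb" with length 2

2


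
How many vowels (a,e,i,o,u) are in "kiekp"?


Input: kiekp
Checking each character:
  'k' at position 0: consonant
  'i' at position 1: vowel (running total: 1)
  'e' at position 2: vowel (running total: 2)
  'k' at position 3: consonant
  'p' at position 4: consonant
Total vowels: 2

2


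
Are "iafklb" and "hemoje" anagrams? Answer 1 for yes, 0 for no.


Strings: "iafklb", "hemoje"
Sorted first:  abfikl
Sorted second: eehjmo
Differ at position 0: 'a' vs 'e' => not anagrams

0


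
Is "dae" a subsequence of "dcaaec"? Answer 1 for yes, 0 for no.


Check if "dae" is a subsequence of "dcaaec"
Greedy scan:
  Position 0 ('d'): matches sub[0] = 'd'
  Position 1 ('c'): no match needed
  Position 2 ('a'): matches sub[1] = 'a'
  Position 3 ('a'): no match needed
  Position 4 ('e'): matches sub[2] = 'e'
  Position 5 ('c'): no match needed
All 3 characters matched => is a subsequence

1


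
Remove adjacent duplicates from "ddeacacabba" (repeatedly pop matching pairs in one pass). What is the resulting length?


Input: ddeacacabba
Stack-based adjacent duplicate removal:
  Read 'd': push. Stack: d
  Read 'd': matches stack top 'd' => pop. Stack: (empty)
  Read 'e': push. Stack: e
  Read 'a': push. Stack: ea
  Read 'c': push. Stack: eac
  Read 'a': push. Stack: eaca
  Read 'c': push. Stack: eacac
  Read 'a': push. Stack: eacaca
  Read 'b': push. Stack: eacacab
  Read 'b': matches stack top 'b' => pop. Stack: eacaca
  Read 'a': matches stack top 'a' => pop. Stack: eacac
Final stack: "eacac" (length 5)

5


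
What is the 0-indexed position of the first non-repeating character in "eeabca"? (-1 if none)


Input: eeabca
Character frequencies:
  'a': 2
  'b': 1
  'c': 1
  'e': 2
Scanning left to right for freq == 1:
  Position 0 ('e'): freq=2, skip
  Position 1 ('e'): freq=2, skip
  Position 2 ('a'): freq=2, skip
  Position 3 ('b'): unique! => answer = 3

3


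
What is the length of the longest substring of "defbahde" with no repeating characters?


Input: "defbahde"
Sliding window (track last position of each char):
  Position 0 ('d'): window [0,0] length 1 -- new best
  Position 1 ('e'): window [0,1] length 2 -- new best
  Position 2 ('f'): window [0,2] length 3 -- new best
  Position 3 ('b'): window [0,3] length 4 -- new best
  Position 4 ('a'): window [0,4] length 5 -- new best
  Position 5 ('h'): window [0,5] length 6 -- new best
  Position 6 ('d'): repeat (last at 0), move window start to 1
  Position 6 ('d'): window [1,6] length 6
  Position 7 ('e'): repeat (last at 1), move window start to 2
  Position 7 ('e'): window [2,7] length 6
Longest substring with no repeats: "defbah" with length 6

6


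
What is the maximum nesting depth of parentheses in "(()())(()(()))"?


Input: "(()())(()(()))"
Tracking depth:
  Position 0 '(': depth becomes 1
  Position 1 '(': depth becomes 2
  Position 2 ')': depth becomes 1
  Position 3 '(': depth becomes 2
  Position 4 ')': depth becomes 1
  Position 5 ')': depth becomes 0
  Position 6 '(': depth becomes 1
  Position 7 '(': depth becomes 2
  Position 8 ')': depth becomes 1
  Position 9 '(': depth becomes 2
  Position 10 '(': depth becomes 3
  Position 11 ')': depth becomes 2
  Position 12 ')': depth becomes 1
  Position 13 ')': depth becomes 0
Maximum depth reached: 3

3


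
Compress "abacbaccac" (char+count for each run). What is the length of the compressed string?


Input: abacbaccac
Runs:
  'a' x 1 => "a1"
  'b' x 1 => "b1"
  'a' x 1 => "a1"
  'c' x 1 => "c1"
  'b' x 1 => "b1"
  'a' x 1 => "a1"
  'c' x 2 => "c2"
  'a' x 1 => "a1"
  'c' x 1 => "c1"
Compressed: "a1b1a1c1b1a1c2a1c1"
Compressed length: 18

18


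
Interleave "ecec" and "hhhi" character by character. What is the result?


Interleaving "ecec" and "hhhi":
  Position 0: 'e' from first, 'h' from second => "eh"
  Position 1: 'c' from first, 'h' from second => "ch"
  Position 2: 'e' from first, 'h' from second => "eh"
  Position 3: 'c' from first, 'i' from second => "ci"
Result: ehchehci

ehchehci


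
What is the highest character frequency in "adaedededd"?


Input: adaedededd
Character counts:
  'a': 2
  'd': 5
  'e': 3
Maximum frequency: 5

5


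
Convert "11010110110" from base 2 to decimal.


Input: "11010110110" in base 2
Positional expansion:
  Digit '1' (value 1) x 2^10 = 1024
  Digit '1' (value 1) x 2^9 = 512
  Digit '0' (value 0) x 2^8 = 0
  Digit '1' (value 1) x 2^7 = 128
  Digit '0' (value 0) x 2^6 = 0
  Digit '1' (value 1) x 2^5 = 32
  Digit '1' (value 1) x 2^4 = 16
  Digit '0' (value 0) x 2^3 = 0
  Digit '1' (value 1) x 2^2 = 4
  Digit '1' (value 1) x 2^1 = 2
  Digit '0' (value 0) x 2^0 = 0
Sum = 1718

1718


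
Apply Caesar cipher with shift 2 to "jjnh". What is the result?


Caesar cipher: shift "jjnh" by 2
  'j' (pos 9) + 2 = pos 11 = 'l'
  'j' (pos 9) + 2 = pos 11 = 'l'
  'n' (pos 13) + 2 = pos 15 = 'p'
  'h' (pos 7) + 2 = pos 9 = 'j'
Result: llpj

llpj


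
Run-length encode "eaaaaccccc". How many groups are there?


Input: eaaaaccccc
Scanning for consecutive runs:
  Group 1: 'e' x 1 (positions 0-0)
  Group 2: 'a' x 4 (positions 1-4)
  Group 3: 'c' x 5 (positions 5-9)
Total groups: 3

3


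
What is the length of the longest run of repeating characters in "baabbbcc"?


Input: "baabbbcc"
Scanning for longest run:
  Position 1 ('a'): new char, reset run to 1
  Position 2 ('a'): continues run of 'a', length=2
  Position 3 ('b'): new char, reset run to 1
  Position 4 ('b'): continues run of 'b', length=2
  Position 5 ('b'): continues run of 'b', length=3
  Position 6 ('c'): new char, reset run to 1
  Position 7 ('c'): continues run of 'c', length=2
Longest run: 'b' with length 3

3


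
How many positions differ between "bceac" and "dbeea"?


Comparing "bceac" and "dbeea" position by position:
  Position 0: 'b' vs 'd' => DIFFER
  Position 1: 'c' vs 'b' => DIFFER
  Position 2: 'e' vs 'e' => same
  Position 3: 'a' vs 'e' => DIFFER
  Position 4: 'c' vs 'a' => DIFFER
Positions that differ: 4

4


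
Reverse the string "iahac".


Input: iahac
Reading characters right to left:
  Position 4: 'c'
  Position 3: 'a'
  Position 2: 'h'
  Position 1: 'a'
  Position 0: 'i'
Reversed: cahai

cahai


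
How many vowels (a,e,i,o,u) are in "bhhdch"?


Input: bhhdch
Checking each character:
  'b' at position 0: consonant
  'h' at position 1: consonant
  'h' at position 2: consonant
  'd' at position 3: consonant
  'c' at position 4: consonant
  'h' at position 5: consonant
Total vowels: 0

0


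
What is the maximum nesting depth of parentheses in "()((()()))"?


Input: "()((()()))"
Tracking depth:
  Position 0 '(': depth becomes 1
  Position 1 ')': depth becomes 0
  Position 2 '(': depth becomes 1
  Position 3 '(': depth becomes 2
  Position 4 '(': depth becomes 3
  Position 5 ')': depth becomes 2
  Position 6 '(': depth becomes 3
  Position 7 ')': depth becomes 2
  Position 8 ')': depth becomes 1
  Position 9 ')': depth becomes 0
Maximum depth reached: 3

3


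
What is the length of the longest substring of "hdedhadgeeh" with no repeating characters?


Input: "hdedhadgeeh"
Sliding window (track last position of each char):
  Position 0 ('h'): window [0,0] length 1 -- new best
  Position 1 ('d'): window [0,1] length 2 -- new best
  Position 2 ('e'): window [0,2] length 3 -- new best
  Position 3 ('d'): repeat (last at 1), move window start to 2
  Position 3 ('d'): window [2,3] length 2
  Position 4 ('h'): window [2,4] length 3
  Position 5 ('a'): window [2,5] length 4 -- new best
  Position 6 ('d'): repeat (last at 3), move window start to 4
  Position 6 ('d'): window [4,6] length 3
  Position 7 ('g'): window [4,7] length 4
  Position 8 ('e'): window [4,8] length 5 -- new best
  Position 9 ('e'): repeat (last at 8), move window start to 9
  Position 9 ('e'): window [9,9] length 1
  Position 10 ('h'): window [9,10] length 2
Longest substring with no repeats: "hadge" with length 5

5


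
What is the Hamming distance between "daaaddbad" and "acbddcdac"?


Comparing "daaaddbad" and "acbddcdac" position by position:
  Position 0: 'd' vs 'a' => differ
  Position 1: 'a' vs 'c' => differ
  Position 2: 'a' vs 'b' => differ
  Position 3: 'a' vs 'd' => differ
  Position 4: 'd' vs 'd' => same
  Position 5: 'd' vs 'c' => differ
  Position 6: 'b' vs 'd' => differ
  Position 7: 'a' vs 'a' => same
  Position 8: 'd' vs 'c' => differ
Total differences (Hamming distance): 7

7


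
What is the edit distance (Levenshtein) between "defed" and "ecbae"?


Computing edit distance: "defed" -> "ecbae"
DP table:
           e    c    b    a    e
      0    1    2    3    4    5
  d   1    1    2    3    4    5
  e   2    1    2    3    4    4
  f   3    2    2    3    4    5
  e   4    3    3    3    4    4
  d   5    4    4    4    4    5
Edit distance = dp[5][5] = 5

5


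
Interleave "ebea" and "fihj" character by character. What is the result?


Interleaving "ebea" and "fihj":
  Position 0: 'e' from first, 'f' from second => "ef"
  Position 1: 'b' from first, 'i' from second => "bi"
  Position 2: 'e' from first, 'h' from second => "eh"
  Position 3: 'a' from first, 'j' from second => "aj"
Result: efbiehaj

efbiehaj


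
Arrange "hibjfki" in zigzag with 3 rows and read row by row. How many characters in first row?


Zigzag "hibjfki" into 3 rows:
Placing characters:
  'h' => row 0
  'i' => row 1
  'b' => row 2
  'j' => row 1
  'f' => row 0
  'k' => row 1
  'i' => row 2
Rows:
  Row 0: "hf"
  Row 1: "ijk"
  Row 2: "bi"
First row length: 2

2


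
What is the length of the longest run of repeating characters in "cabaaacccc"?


Input: "cabaaacccc"
Scanning for longest run:
  Position 1 ('a'): new char, reset run to 1
  Position 2 ('b'): new char, reset run to 1
  Position 3 ('a'): new char, reset run to 1
  Position 4 ('a'): continues run of 'a', length=2
  Position 5 ('a'): continues run of 'a', length=3
  Position 6 ('c'): new char, reset run to 1
  Position 7 ('c'): continues run of 'c', length=2
  Position 8 ('c'): continues run of 'c', length=3
  Position 9 ('c'): continues run of 'c', length=4
Longest run: 'c' with length 4

4


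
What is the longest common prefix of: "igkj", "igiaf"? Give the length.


Words: igkj, igiaf
  Position 0: all 'i' => match
  Position 1: all 'g' => match
  Position 2: ('k', 'i') => mismatch, stop
LCP = "ig" (length 2)

2


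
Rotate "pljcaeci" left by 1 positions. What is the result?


Input: "pljcaeci", rotate left by 1
First 1 characters: "p"
Remaining characters: "ljcaeci"
Concatenate remaining + first: "ljcaeci" + "p" = "ljcaecip"

ljcaecip


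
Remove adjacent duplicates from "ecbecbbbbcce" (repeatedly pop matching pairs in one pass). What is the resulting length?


Input: ecbecbbbbcce
Stack-based adjacent duplicate removal:
  Read 'e': push. Stack: e
  Read 'c': push. Stack: ec
  Read 'b': push. Stack: ecb
  Read 'e': push. Stack: ecbe
  Read 'c': push. Stack: ecbec
  Read 'b': push. Stack: ecbecb
  Read 'b': matches stack top 'b' => pop. Stack: ecbec
  Read 'b': push. Stack: ecbecb
  Read 'b': matches stack top 'b' => pop. Stack: ecbec
  Read 'c': matches stack top 'c' => pop. Stack: ecbe
  Read 'c': push. Stack: ecbec
  Read 'e': push. Stack: ecbece
Final stack: "ecbece" (length 6)

6


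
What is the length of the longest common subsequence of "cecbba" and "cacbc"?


LCS of "cecbba" and "cacbc"
DP table:
           c    a    c    b    c
      0    0    0    0    0    0
  c   0    1    1    1    1    1
  e   0    1    1    1    1    1
  c   0    1    1    2    2    2
  b   0    1    1    2    3    3
  b   0    1    1    2    3    3
  a   0    1    2    2    3    3
LCS length = dp[6][5] = 3

3


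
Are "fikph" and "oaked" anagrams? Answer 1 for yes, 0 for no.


Strings: "fikph", "oaked"
Sorted first:  fhikp
Sorted second: adeko
Differ at position 0: 'f' vs 'a' => not anagrams

0


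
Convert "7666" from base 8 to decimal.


Input: "7666" in base 8
Positional expansion:
  Digit '7' (value 7) x 8^3 = 3584
  Digit '6' (value 6) x 8^2 = 384
  Digit '6' (value 6) x 8^1 = 48
  Digit '6' (value 6) x 8^0 = 6
Sum = 4022

4022


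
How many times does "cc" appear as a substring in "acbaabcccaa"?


Searching for "cc" in "acbaabcccaa"
Scanning each position:
  Position 0: "ac" => no
  Position 1: "cb" => no
  Position 2: "ba" => no
  Position 3: "aa" => no
  Position 4: "ab" => no
  Position 5: "bc" => no
  Position 6: "cc" => MATCH
  Position 7: "cc" => MATCH
  Position 8: "ca" => no
  Position 9: "aa" => no
Total occurrences: 2

2


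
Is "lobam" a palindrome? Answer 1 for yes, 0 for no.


Input: lobam
Reversed: mabol
  Compare pos 0 ('l') with pos 4 ('m'): MISMATCH
  Compare pos 1 ('o') with pos 3 ('a'): MISMATCH
Result: not a palindrome

0


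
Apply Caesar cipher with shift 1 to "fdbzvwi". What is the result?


Caesar cipher: shift "fdbzvwi" by 1
  'f' (pos 5) + 1 = pos 6 = 'g'
  'd' (pos 3) + 1 = pos 4 = 'e'
  'b' (pos 1) + 1 = pos 2 = 'c'
  'z' (pos 25) + 1 = pos 0 = 'a'
  'v' (pos 21) + 1 = pos 22 = 'w'
  'w' (pos 22) + 1 = pos 23 = 'x'
  'i' (pos 8) + 1 = pos 9 = 'j'
Result: gecawxj

gecawxj


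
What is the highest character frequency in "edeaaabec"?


Input: edeaaabec
Character counts:
  'a': 3
  'b': 1
  'c': 1
  'd': 1
  'e': 3
Maximum frequency: 3

3


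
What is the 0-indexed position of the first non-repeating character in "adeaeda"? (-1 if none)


Input: adeaeda
Character frequencies:
  'a': 3
  'd': 2
  'e': 2
Scanning left to right for freq == 1:
  Position 0 ('a'): freq=3, skip
  Position 1 ('d'): freq=2, skip
  Position 2 ('e'): freq=2, skip
  Position 3 ('a'): freq=3, skip
  Position 4 ('e'): freq=2, skip
  Position 5 ('d'): freq=2, skip
  Position 6 ('a'): freq=3, skip
  No unique character found => answer = -1

-1


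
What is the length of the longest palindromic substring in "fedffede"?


Input: "fedffede"
Checking substrings for palindromes:
  [5:8] "ede" (len 3) => palindrome
  [3:5] "ff" (len 2) => palindrome
Longest palindromic substring: "ede" with length 3

3


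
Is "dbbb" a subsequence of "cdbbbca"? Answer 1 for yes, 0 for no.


Check if "dbbb" is a subsequence of "cdbbbca"
Greedy scan:
  Position 0 ('c'): no match needed
  Position 1 ('d'): matches sub[0] = 'd'
  Position 2 ('b'): matches sub[1] = 'b'
  Position 3 ('b'): matches sub[2] = 'b'
  Position 4 ('b'): matches sub[3] = 'b'
  Position 5 ('c'): no match needed
  Position 6 ('a'): no match needed
All 4 characters matched => is a subsequence

1


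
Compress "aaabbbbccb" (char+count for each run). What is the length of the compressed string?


Input: aaabbbbccb
Runs:
  'a' x 3 => "a3"
  'b' x 4 => "b4"
  'c' x 2 => "c2"
  'b' x 1 => "b1"
Compressed: "a3b4c2b1"
Compressed length: 8

8


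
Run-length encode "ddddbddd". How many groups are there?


Input: ddddbddd
Scanning for consecutive runs:
  Group 1: 'd' x 4 (positions 0-3)
  Group 2: 'b' x 1 (positions 4-4)
  Group 3: 'd' x 3 (positions 5-7)
Total groups: 3

3


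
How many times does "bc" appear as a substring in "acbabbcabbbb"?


Searching for "bc" in "acbabbcabbbb"
Scanning each position:
  Position 0: "ac" => no
  Position 1: "cb" => no
  Position 2: "ba" => no
  Position 3: "ab" => no
  Position 4: "bb" => no
  Position 5: "bc" => MATCH
  Position 6: "ca" => no
  Position 7: "ab" => no
  Position 8: "bb" => no
  Position 9: "bb" => no
  Position 10: "bb" => no
Total occurrences: 1

1


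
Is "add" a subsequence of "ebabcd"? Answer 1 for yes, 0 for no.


Check if "add" is a subsequence of "ebabcd"
Greedy scan:
  Position 0 ('e'): no match needed
  Position 1 ('b'): no match needed
  Position 2 ('a'): matches sub[0] = 'a'
  Position 3 ('b'): no match needed
  Position 4 ('c'): no match needed
  Position 5 ('d'): matches sub[1] = 'd'
Only matched 2/3 characters => not a subsequence

0


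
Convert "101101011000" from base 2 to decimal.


Input: "101101011000" in base 2
Positional expansion:
  Digit '1' (value 1) x 2^11 = 2048
  Digit '0' (value 0) x 2^10 = 0
  Digit '1' (value 1) x 2^9 = 512
  Digit '1' (value 1) x 2^8 = 256
  Digit '0' (value 0) x 2^7 = 0
  Digit '1' (value 1) x 2^6 = 64
  Digit '0' (value 0) x 2^5 = 0
  Digit '1' (value 1) x 2^4 = 16
  Digit '1' (value 1) x 2^3 = 8
  Digit '0' (value 0) x 2^2 = 0
  Digit '0' (value 0) x 2^1 = 0
  Digit '0' (value 0) x 2^0 = 0
Sum = 2904

2904


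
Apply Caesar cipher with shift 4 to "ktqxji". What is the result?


Caesar cipher: shift "ktqxji" by 4
  'k' (pos 10) + 4 = pos 14 = 'o'
  't' (pos 19) + 4 = pos 23 = 'x'
  'q' (pos 16) + 4 = pos 20 = 'u'
  'x' (pos 23) + 4 = pos 1 = 'b'
  'j' (pos 9) + 4 = pos 13 = 'n'
  'i' (pos 8) + 4 = pos 12 = 'm'
Result: oxubnm

oxubnm


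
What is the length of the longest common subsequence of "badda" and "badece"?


LCS of "badda" and "badece"
DP table:
           b    a    d    e    c    e
      0    0    0    0    0    0    0
  b   0    1    1    1    1    1    1
  a   0    1    2    2    2    2    2
  d   0    1    2    3    3    3    3
  d   0    1    2    3    3    3    3
  a   0    1    2    3    3    3    3
LCS length = dp[5][6] = 3

3


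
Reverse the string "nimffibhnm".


Input: nimffibhnm
Reading characters right to left:
  Position 9: 'm'
  Position 8: 'n'
  Position 7: 'h'
  Position 6: 'b'
  Position 5: 'i'
  Position 4: 'f'
  Position 3: 'f'
  Position 2: 'm'
  Position 1: 'i'
  Position 0: 'n'
Reversed: mnhbiffmin

mnhbiffmin


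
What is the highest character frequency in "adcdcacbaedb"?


Input: adcdcacbaedb
Character counts:
  'a': 3
  'b': 2
  'c': 3
  'd': 3
  'e': 1
Maximum frequency: 3

3


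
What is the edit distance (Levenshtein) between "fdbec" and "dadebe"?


Computing edit distance: "fdbec" -> "dadebe"
DP table:
           d    a    d    e    b    e
      0    1    2    3    4    5    6
  f   1    1    2    3    4    5    6
  d   2    1    2    2    3    4    5
  b   3    2    2    3    3    3    4
  e   4    3    3    3    3    4    3
  c   5    4    4    4    4    4    4
Edit distance = dp[5][6] = 4

4


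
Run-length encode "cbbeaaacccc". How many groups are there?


Input: cbbeaaacccc
Scanning for consecutive runs:
  Group 1: 'c' x 1 (positions 0-0)
  Group 2: 'b' x 2 (positions 1-2)
  Group 3: 'e' x 1 (positions 3-3)
  Group 4: 'a' x 3 (positions 4-6)
  Group 5: 'c' x 4 (positions 7-10)
Total groups: 5

5


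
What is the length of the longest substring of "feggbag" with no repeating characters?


Input: "feggbag"
Sliding window (track last position of each char):
  Position 0 ('f'): window [0,0] length 1 -- new best
  Position 1 ('e'): window [0,1] length 2 -- new best
  Position 2 ('g'): window [0,2] length 3 -- new best
  Position 3 ('g'): repeat (last at 2), move window start to 3
  Position 3 ('g'): window [3,3] length 1
  Position 4 ('b'): window [3,4] length 2
  Position 5 ('a'): window [3,5] length 3
  Position 6 ('g'): repeat (last at 3), move window start to 4
  Position 6 ('g'): window [4,6] length 3
Longest substring with no repeats: "feg" with length 3

3


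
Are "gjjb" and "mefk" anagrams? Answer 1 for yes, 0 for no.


Strings: "gjjb", "mefk"
Sorted first:  bgjj
Sorted second: efkm
Differ at position 0: 'b' vs 'e' => not anagrams

0


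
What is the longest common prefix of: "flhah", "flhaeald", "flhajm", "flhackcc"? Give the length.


Words: flhah, flhaeald, flhajm, flhackcc
  Position 0: all 'f' => match
  Position 1: all 'l' => match
  Position 2: all 'h' => match
  Position 3: all 'a' => match
  Position 4: ('h', 'e', 'j', 'c') => mismatch, stop
LCP = "flha" (length 4)

4


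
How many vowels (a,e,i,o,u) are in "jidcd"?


Input: jidcd
Checking each character:
  'j' at position 0: consonant
  'i' at position 1: vowel (running total: 1)
  'd' at position 2: consonant
  'c' at position 3: consonant
  'd' at position 4: consonant
Total vowels: 1

1


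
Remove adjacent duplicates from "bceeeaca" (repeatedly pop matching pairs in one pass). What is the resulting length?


Input: bceeeaca
Stack-based adjacent duplicate removal:
  Read 'b': push. Stack: b
  Read 'c': push. Stack: bc
  Read 'e': push. Stack: bce
  Read 'e': matches stack top 'e' => pop. Stack: bc
  Read 'e': push. Stack: bce
  Read 'a': push. Stack: bcea
  Read 'c': push. Stack: bceac
  Read 'a': push. Stack: bceaca
Final stack: "bceaca" (length 6)

6


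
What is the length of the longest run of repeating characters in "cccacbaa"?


Input: "cccacbaa"
Scanning for longest run:
  Position 1 ('c'): continues run of 'c', length=2
  Position 2 ('c'): continues run of 'c', length=3
  Position 3 ('a'): new char, reset run to 1
  Position 4 ('c'): new char, reset run to 1
  Position 5 ('b'): new char, reset run to 1
  Position 6 ('a'): new char, reset run to 1
  Position 7 ('a'): continues run of 'a', length=2
Longest run: 'c' with length 3

3


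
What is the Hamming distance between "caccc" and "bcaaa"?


Comparing "caccc" and "bcaaa" position by position:
  Position 0: 'c' vs 'b' => differ
  Position 1: 'a' vs 'c' => differ
  Position 2: 'c' vs 'a' => differ
  Position 3: 'c' vs 'a' => differ
  Position 4: 'c' vs 'a' => differ
Total differences (Hamming distance): 5

5


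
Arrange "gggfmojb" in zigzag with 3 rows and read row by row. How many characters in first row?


Zigzag "gggfmojb" into 3 rows:
Placing characters:
  'g' => row 0
  'g' => row 1
  'g' => row 2
  'f' => row 1
  'm' => row 0
  'o' => row 1
  'j' => row 2
  'b' => row 1
Rows:
  Row 0: "gm"
  Row 1: "gfob"
  Row 2: "gj"
First row length: 2

2


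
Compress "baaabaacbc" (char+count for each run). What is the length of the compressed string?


Input: baaabaacbc
Runs:
  'b' x 1 => "b1"
  'a' x 3 => "a3"
  'b' x 1 => "b1"
  'a' x 2 => "a2"
  'c' x 1 => "c1"
  'b' x 1 => "b1"
  'c' x 1 => "c1"
Compressed: "b1a3b1a2c1b1c1"
Compressed length: 14

14


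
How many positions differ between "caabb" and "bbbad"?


Comparing "caabb" and "bbbad" position by position:
  Position 0: 'c' vs 'b' => DIFFER
  Position 1: 'a' vs 'b' => DIFFER
  Position 2: 'a' vs 'b' => DIFFER
  Position 3: 'b' vs 'a' => DIFFER
  Position 4: 'b' vs 'd' => DIFFER
Positions that differ: 5

5


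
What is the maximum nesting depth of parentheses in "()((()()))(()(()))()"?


Input: "()((()()))(()(()))()"
Tracking depth:
  Position 0 '(': depth becomes 1
  Position 1 ')': depth becomes 0
  Position 2 '(': depth becomes 1
  Position 3 '(': depth becomes 2
  Position 4 '(': depth becomes 3
  Position 5 ')': depth becomes 2
  Position 6 '(': depth becomes 3
  Position 7 ')': depth becomes 2
  Position 8 ')': depth becomes 1
  Position 9 ')': depth becomes 0
  Position 10 '(': depth becomes 1
  Position 11 '(': depth becomes 2
  Position 12 ')': depth becomes 1
  Position 13 '(': depth becomes 2
  Position 14 '(': depth becomes 3
  Position 15 ')': depth becomes 2
  Position 16 ')': depth becomes 1
  Position 17 ')': depth becomes 0
  Position 18 '(': depth becomes 1
  Position 19 ')': depth becomes 0
Maximum depth reached: 3

3


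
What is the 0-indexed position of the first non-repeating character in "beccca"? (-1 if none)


Input: beccca
Character frequencies:
  'a': 1
  'b': 1
  'c': 3
  'e': 1
Scanning left to right for freq == 1:
  Position 0 ('b'): unique! => answer = 0

0


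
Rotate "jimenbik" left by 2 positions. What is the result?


Input: "jimenbik", rotate left by 2
First 2 characters: "ji"
Remaining characters: "menbik"
Concatenate remaining + first: "menbik" + "ji" = "menbikji"

menbikji


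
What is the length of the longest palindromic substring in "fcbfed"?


Input: "fcbfed"
Checking substrings for palindromes:
  No multi-char palindromic substrings found
Longest palindromic substring: "f" with length 1

1


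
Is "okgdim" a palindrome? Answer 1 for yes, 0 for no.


Input: okgdim
Reversed: midgko
  Compare pos 0 ('o') with pos 5 ('m'): MISMATCH
  Compare pos 1 ('k') with pos 4 ('i'): MISMATCH
  Compare pos 2 ('g') with pos 3 ('d'): MISMATCH
Result: not a palindrome

0


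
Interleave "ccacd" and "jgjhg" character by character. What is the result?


Interleaving "ccacd" and "jgjhg":
  Position 0: 'c' from first, 'j' from second => "cj"
  Position 1: 'c' from first, 'g' from second => "cg"
  Position 2: 'a' from first, 'j' from second => "aj"
  Position 3: 'c' from first, 'h' from second => "ch"
  Position 4: 'd' from first, 'g' from second => "dg"
Result: cjcgajchdg

cjcgajchdg


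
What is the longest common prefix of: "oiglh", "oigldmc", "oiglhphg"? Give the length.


Words: oiglh, oigldmc, oiglhphg
  Position 0: all 'o' => match
  Position 1: all 'i' => match
  Position 2: all 'g' => match
  Position 3: all 'l' => match
  Position 4: ('h', 'd', 'h') => mismatch, stop
LCP = "oigl" (length 4)

4


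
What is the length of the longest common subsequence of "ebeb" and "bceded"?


LCS of "ebeb" and "bceded"
DP table:
           b    c    e    d    e    d
      0    0    0    0    0    0    0
  e   0    0    0    1    1    1    1
  b   0    1    1    1    1    1    1
  e   0    1    1    2    2    2    2
  b   0    1    1    2    2    2    2
LCS length = dp[4][6] = 2

2


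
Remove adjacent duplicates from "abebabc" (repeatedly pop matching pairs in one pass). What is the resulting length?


Input: abebabc
Stack-based adjacent duplicate removal:
  Read 'a': push. Stack: a
  Read 'b': push. Stack: ab
  Read 'e': push. Stack: abe
  Read 'b': push. Stack: abeb
  Read 'a': push. Stack: abeba
  Read 'b': push. Stack: abebab
  Read 'c': push. Stack: abebabc
Final stack: "abebabc" (length 7)

7


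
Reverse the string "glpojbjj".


Input: glpojbjj
Reading characters right to left:
  Position 7: 'j'
  Position 6: 'j'
  Position 5: 'b'
  Position 4: 'j'
  Position 3: 'o'
  Position 2: 'p'
  Position 1: 'l'
  Position 0: 'g'
Reversed: jjbjoplg

jjbjoplg


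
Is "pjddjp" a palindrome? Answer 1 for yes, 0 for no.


Input: pjddjp
Reversed: pjddjp
  Compare pos 0 ('p') with pos 5 ('p'): match
  Compare pos 1 ('j') with pos 4 ('j'): match
  Compare pos 2 ('d') with pos 3 ('d'): match
Result: palindrome

1


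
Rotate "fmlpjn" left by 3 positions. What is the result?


Input: "fmlpjn", rotate left by 3
First 3 characters: "fml"
Remaining characters: "pjn"
Concatenate remaining + first: "pjn" + "fml" = "pjnfml"

pjnfml


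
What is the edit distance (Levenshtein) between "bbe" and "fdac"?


Computing edit distance: "bbe" -> "fdac"
DP table:
           f    d    a    c
      0    1    2    3    4
  b   1    1    2    3    4
  b   2    2    2    3    4
  e   3    3    3    3    4
Edit distance = dp[3][4] = 4

4


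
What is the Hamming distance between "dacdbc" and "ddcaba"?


Comparing "dacdbc" and "ddcaba" position by position:
  Position 0: 'd' vs 'd' => same
  Position 1: 'a' vs 'd' => differ
  Position 2: 'c' vs 'c' => same
  Position 3: 'd' vs 'a' => differ
  Position 4: 'b' vs 'b' => same
  Position 5: 'c' vs 'a' => differ
Total differences (Hamming distance): 3

3


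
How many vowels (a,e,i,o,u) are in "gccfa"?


Input: gccfa
Checking each character:
  'g' at position 0: consonant
  'c' at position 1: consonant
  'c' at position 2: consonant
  'f' at position 3: consonant
  'a' at position 4: vowel (running total: 1)
Total vowels: 1

1


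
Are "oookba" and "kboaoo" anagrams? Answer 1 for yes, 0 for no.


Strings: "oookba", "kboaoo"
Sorted first:  abkooo
Sorted second: abkooo
Sorted forms match => anagrams

1


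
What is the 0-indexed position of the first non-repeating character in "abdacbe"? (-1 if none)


Input: abdacbe
Character frequencies:
  'a': 2
  'b': 2
  'c': 1
  'd': 1
  'e': 1
Scanning left to right for freq == 1:
  Position 0 ('a'): freq=2, skip
  Position 1 ('b'): freq=2, skip
  Position 2 ('d'): unique! => answer = 2

2


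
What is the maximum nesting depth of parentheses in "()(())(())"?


Input: "()(())(())"
Tracking depth:
  Position 0 '(': depth becomes 1
  Position 1 ')': depth becomes 0
  Position 2 '(': depth becomes 1
  Position 3 '(': depth becomes 2
  Position 4 ')': depth becomes 1
  Position 5 ')': depth becomes 0
  Position 6 '(': depth becomes 1
  Position 7 '(': depth becomes 2
  Position 8 ')': depth becomes 1
  Position 9 ')': depth becomes 0
Maximum depth reached: 2

2


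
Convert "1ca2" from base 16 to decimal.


Input: "1ca2" in base 16
Positional expansion:
  Digit '1' (value 1) x 16^3 = 4096
  Digit 'c' (value 12) x 16^2 = 3072
  Digit 'a' (value 10) x 16^1 = 160
  Digit '2' (value 2) x 16^0 = 2
Sum = 7330

7330


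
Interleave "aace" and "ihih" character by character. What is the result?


Interleaving "aace" and "ihih":
  Position 0: 'a' from first, 'i' from second => "ai"
  Position 1: 'a' from first, 'h' from second => "ah"
  Position 2: 'c' from first, 'i' from second => "ci"
  Position 3: 'e' from first, 'h' from second => "eh"
Result: aiahcieh

aiahcieh


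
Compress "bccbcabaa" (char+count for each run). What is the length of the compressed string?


Input: bccbcabaa
Runs:
  'b' x 1 => "b1"
  'c' x 2 => "c2"
  'b' x 1 => "b1"
  'c' x 1 => "c1"
  'a' x 1 => "a1"
  'b' x 1 => "b1"
  'a' x 2 => "a2"
Compressed: "b1c2b1c1a1b1a2"
Compressed length: 14

14


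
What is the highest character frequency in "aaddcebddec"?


Input: aaddcebddec
Character counts:
  'a': 2
  'b': 1
  'c': 2
  'd': 4
  'e': 2
Maximum frequency: 4

4


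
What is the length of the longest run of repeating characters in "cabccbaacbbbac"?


Input: "cabccbaacbbbac"
Scanning for longest run:
  Position 1 ('a'): new char, reset run to 1
  Position 2 ('b'): new char, reset run to 1
  Position 3 ('c'): new char, reset run to 1
  Position 4 ('c'): continues run of 'c', length=2
  Position 5 ('b'): new char, reset run to 1
  Position 6 ('a'): new char, reset run to 1
  Position 7 ('a'): continues run of 'a', length=2
  Position 8 ('c'): new char, reset run to 1
  Position 9 ('b'): new char, reset run to 1
  Position 10 ('b'): continues run of 'b', length=2
  Position 11 ('b'): continues run of 'b', length=3
  Position 12 ('a'): new char, reset run to 1
  Position 13 ('c'): new char, reset run to 1
Longest run: 'b' with length 3

3


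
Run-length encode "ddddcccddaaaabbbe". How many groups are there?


Input: ddddcccddaaaabbbe
Scanning for consecutive runs:
  Group 1: 'd' x 4 (positions 0-3)
  Group 2: 'c' x 3 (positions 4-6)
  Group 3: 'd' x 2 (positions 7-8)
  Group 4: 'a' x 4 (positions 9-12)
  Group 5: 'b' x 3 (positions 13-15)
  Group 6: 'e' x 1 (positions 16-16)
Total groups: 6

6


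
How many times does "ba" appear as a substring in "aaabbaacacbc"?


Searching for "ba" in "aaabbaacacbc"
Scanning each position:
  Position 0: "aa" => no
  Position 1: "aa" => no
  Position 2: "ab" => no
  Position 3: "bb" => no
  Position 4: "ba" => MATCH
  Position 5: "aa" => no
  Position 6: "ac" => no
  Position 7: "ca" => no
  Position 8: "ac" => no
  Position 9: "cb" => no
  Position 10: "bc" => no
Total occurrences: 1

1


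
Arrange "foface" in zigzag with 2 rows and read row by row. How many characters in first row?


Zigzag "foface" into 2 rows:
Placing characters:
  'f' => row 0
  'o' => row 1
  'f' => row 0
  'a' => row 1
  'c' => row 0
  'e' => row 1
Rows:
  Row 0: "ffc"
  Row 1: "oae"
First row length: 3

3


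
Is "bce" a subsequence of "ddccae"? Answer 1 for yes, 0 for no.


Check if "bce" is a subsequence of "ddccae"
Greedy scan:
  Position 0 ('d'): no match needed
  Position 1 ('d'): no match needed
  Position 2 ('c'): no match needed
  Position 3 ('c'): no match needed
  Position 4 ('a'): no match needed
  Position 5 ('e'): no match needed
Only matched 0/3 characters => not a subsequence

0


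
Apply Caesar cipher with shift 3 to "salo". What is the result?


Caesar cipher: shift "salo" by 3
  's' (pos 18) + 3 = pos 21 = 'v'
  'a' (pos 0) + 3 = pos 3 = 'd'
  'l' (pos 11) + 3 = pos 14 = 'o'
  'o' (pos 14) + 3 = pos 17 = 'r'
Result: vdor

vdor


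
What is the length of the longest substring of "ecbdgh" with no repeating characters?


Input: "ecbdgh"
Sliding window (track last position of each char):
  Position 0 ('e'): window [0,0] length 1 -- new best
  Position 1 ('c'): window [0,1] length 2 -- new best
  Position 2 ('b'): window [0,2] length 3 -- new best
  Position 3 ('d'): window [0,3] length 4 -- new best
  Position 4 ('g'): window [0,4] length 5 -- new best
  Position 5 ('h'): window [0,5] length 6 -- new best
Longest substring with no repeats: "ecbdgh" with length 6

6


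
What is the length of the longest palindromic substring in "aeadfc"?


Input: "aeadfc"
Checking substrings for palindromes:
  [0:3] "aea" (len 3) => palindrome
Longest palindromic substring: "aea" with length 3

3


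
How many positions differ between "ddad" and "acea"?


Comparing "ddad" and "acea" position by position:
  Position 0: 'd' vs 'a' => DIFFER
  Position 1: 'd' vs 'c' => DIFFER
  Position 2: 'a' vs 'e' => DIFFER
  Position 3: 'd' vs 'a' => DIFFER
Positions that differ: 4

4


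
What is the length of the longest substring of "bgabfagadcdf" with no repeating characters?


Input: "bgabfagadcdf"
Sliding window (track last position of each char):
  Position 0 ('b'): window [0,0] length 1 -- new best
  Position 1 ('g'): window [0,1] length 2 -- new best
  Position 2 ('a'): window [0,2] length 3 -- new best
  Position 3 ('b'): repeat (last at 0), move window start to 1
  Position 3 ('b'): window [1,3] length 3
  Position 4 ('f'): window [1,4] length 4 -- new best
  Position 5 ('a'): repeat (last at 2), move window start to 3
  Position 5 ('a'): window [3,5] length 3
  Position 6 ('g'): window [3,6] length 4
  Position 7 ('a'): repeat (last at 5), move window start to 6
  Position 7 ('a'): window [6,7] length 2
  Position 8 ('d'): window [6,8] length 3
  Position 9 ('c'): window [6,9] length 4
  Position 10 ('d'): repeat (last at 8), move window start to 9
  Position 10 ('d'): window [9,10] length 2
  Position 11 ('f'): window [9,11] length 3
Longest substring with no repeats: "gabf" with length 4

4


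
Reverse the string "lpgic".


Input: lpgic
Reading characters right to left:
  Position 4: 'c'
  Position 3: 'i'
  Position 2: 'g'
  Position 1: 'p'
  Position 0: 'l'
Reversed: cigpl

cigpl


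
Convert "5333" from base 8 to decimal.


Input: "5333" in base 8
Positional expansion:
  Digit '5' (value 5) x 8^3 = 2560
  Digit '3' (value 3) x 8^2 = 192
  Digit '3' (value 3) x 8^1 = 24
  Digit '3' (value 3) x 8^0 = 3
Sum = 2779

2779


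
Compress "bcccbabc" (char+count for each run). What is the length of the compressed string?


Input: bcccbabc
Runs:
  'b' x 1 => "b1"
  'c' x 3 => "c3"
  'b' x 1 => "b1"
  'a' x 1 => "a1"
  'b' x 1 => "b1"
  'c' x 1 => "c1"
Compressed: "b1c3b1a1b1c1"
Compressed length: 12

12


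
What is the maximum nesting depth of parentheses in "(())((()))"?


Input: "(())((()))"
Tracking depth:
  Position 0 '(': depth becomes 1
  Position 1 '(': depth becomes 2
  Position 2 ')': depth becomes 1
  Position 3 ')': depth becomes 0
  Position 4 '(': depth becomes 1
  Position 5 '(': depth becomes 2
  Position 6 '(': depth becomes 3
  Position 7 ')': depth becomes 2
  Position 8 ')': depth becomes 1
  Position 9 ')': depth becomes 0
Maximum depth reached: 3

3


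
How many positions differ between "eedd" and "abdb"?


Comparing "eedd" and "abdb" position by position:
  Position 0: 'e' vs 'a' => DIFFER
  Position 1: 'e' vs 'b' => DIFFER
  Position 2: 'd' vs 'd' => same
  Position 3: 'd' vs 'b' => DIFFER
Positions that differ: 3

3
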